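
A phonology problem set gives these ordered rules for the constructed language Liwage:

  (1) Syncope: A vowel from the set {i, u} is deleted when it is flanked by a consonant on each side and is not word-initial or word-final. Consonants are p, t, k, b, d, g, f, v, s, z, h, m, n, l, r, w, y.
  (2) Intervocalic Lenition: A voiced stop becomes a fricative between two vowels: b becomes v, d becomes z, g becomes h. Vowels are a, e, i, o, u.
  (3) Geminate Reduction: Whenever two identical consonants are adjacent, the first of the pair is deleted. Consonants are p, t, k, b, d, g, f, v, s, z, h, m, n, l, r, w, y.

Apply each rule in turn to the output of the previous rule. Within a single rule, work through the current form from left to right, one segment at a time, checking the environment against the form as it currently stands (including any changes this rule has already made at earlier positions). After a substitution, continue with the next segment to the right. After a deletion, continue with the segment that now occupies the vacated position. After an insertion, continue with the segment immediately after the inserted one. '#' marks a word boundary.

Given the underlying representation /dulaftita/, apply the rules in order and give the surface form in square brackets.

[dlafta]

(1) Syncope: [dulaftita] → [dlaftta]
(2) Intervocalic Lenition: no change — [dlaftta]
(3) Geminate Reduction: [dlaftta] → [dlafta]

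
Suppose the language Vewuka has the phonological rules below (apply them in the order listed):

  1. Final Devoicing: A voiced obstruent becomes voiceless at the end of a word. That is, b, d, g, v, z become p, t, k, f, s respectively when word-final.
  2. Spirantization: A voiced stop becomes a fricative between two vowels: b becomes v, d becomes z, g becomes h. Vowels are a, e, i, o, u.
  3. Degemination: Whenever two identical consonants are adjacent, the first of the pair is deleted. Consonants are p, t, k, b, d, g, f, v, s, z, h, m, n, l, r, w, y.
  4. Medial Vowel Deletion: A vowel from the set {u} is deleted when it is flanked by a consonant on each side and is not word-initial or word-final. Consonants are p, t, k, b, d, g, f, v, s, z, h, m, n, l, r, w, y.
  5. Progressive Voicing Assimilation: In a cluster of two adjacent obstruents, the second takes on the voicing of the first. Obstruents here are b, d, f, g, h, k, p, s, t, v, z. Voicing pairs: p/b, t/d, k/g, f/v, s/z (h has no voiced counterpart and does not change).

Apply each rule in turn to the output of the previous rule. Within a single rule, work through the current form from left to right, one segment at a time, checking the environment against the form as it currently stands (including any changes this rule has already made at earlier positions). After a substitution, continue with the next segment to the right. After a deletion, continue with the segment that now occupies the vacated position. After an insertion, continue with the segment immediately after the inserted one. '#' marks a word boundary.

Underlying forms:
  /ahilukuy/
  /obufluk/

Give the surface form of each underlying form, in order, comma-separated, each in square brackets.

[ahilky], [ovvlk]

/ahilukuy/:
  1 Final Devoicing: no change — [ahilukuy]
  2 Spirantization: no change — [ahilukuy]
  3 Degemination: no change — [ahilukuy]
  4 Medial Vowel Deletion: [ahilukuy] → [ahilky]
  5 Progressive Voicing Assimilation: no change — [ahilky]
/obufluk/:
  1 Final Devoicing: no change — [obufluk]
  2 Spirantization: [obufluk] → [ovufluk]
  3 Degemination: no change — [ovufluk]
  4 Medial Vowel Deletion: [ovufluk] → [ovflk]
  5 Progressive Voicing Assimilation: [ovflk] → [ovvlk]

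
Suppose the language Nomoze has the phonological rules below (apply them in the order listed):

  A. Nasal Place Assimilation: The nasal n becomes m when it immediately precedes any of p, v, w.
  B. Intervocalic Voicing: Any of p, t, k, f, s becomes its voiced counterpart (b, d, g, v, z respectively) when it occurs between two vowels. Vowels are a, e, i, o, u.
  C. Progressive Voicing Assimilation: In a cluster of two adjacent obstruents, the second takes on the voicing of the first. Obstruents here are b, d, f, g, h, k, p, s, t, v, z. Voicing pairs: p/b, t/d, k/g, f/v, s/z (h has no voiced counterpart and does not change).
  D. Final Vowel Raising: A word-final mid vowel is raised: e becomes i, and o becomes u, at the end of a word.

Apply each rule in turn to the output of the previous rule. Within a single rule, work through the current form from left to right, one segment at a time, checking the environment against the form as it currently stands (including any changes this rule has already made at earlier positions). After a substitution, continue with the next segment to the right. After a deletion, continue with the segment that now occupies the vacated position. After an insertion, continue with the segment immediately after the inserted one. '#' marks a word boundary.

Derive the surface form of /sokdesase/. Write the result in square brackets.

A Nasal Place Assimilation: no change — [sokdesase]
B Intervocalic Voicing: [sokdesase] → [sokdezaze]
C Progressive Voicing Assimilation: [sokdezaze] → [soktezaze]
D Final Vowel Raising: [soktezaze] → [soktezazi]

[soktezazi]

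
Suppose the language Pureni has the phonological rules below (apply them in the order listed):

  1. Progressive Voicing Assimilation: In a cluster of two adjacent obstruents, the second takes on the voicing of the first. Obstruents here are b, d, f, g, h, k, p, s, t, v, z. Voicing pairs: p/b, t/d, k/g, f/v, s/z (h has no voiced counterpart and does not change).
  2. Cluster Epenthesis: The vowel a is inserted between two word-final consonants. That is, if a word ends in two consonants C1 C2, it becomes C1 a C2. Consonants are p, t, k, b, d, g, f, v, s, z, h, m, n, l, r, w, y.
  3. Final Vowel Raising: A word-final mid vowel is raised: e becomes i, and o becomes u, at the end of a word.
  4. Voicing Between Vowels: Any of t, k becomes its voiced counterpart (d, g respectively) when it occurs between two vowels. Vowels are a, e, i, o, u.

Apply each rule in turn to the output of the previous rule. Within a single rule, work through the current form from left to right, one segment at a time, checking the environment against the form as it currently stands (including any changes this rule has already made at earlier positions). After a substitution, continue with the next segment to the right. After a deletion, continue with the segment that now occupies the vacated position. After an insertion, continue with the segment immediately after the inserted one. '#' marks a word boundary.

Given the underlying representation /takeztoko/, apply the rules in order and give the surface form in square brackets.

1 Progressive Voicing Assimilation: [takeztoko] → [takezdoko]
2 Cluster Epenthesis: no change — [takezdoko]
3 Final Vowel Raising: [takezdoko] → [takezdoku]
4 Voicing Between Vowels: [takezdoku] → [tagezdogu]

[tagezdogu]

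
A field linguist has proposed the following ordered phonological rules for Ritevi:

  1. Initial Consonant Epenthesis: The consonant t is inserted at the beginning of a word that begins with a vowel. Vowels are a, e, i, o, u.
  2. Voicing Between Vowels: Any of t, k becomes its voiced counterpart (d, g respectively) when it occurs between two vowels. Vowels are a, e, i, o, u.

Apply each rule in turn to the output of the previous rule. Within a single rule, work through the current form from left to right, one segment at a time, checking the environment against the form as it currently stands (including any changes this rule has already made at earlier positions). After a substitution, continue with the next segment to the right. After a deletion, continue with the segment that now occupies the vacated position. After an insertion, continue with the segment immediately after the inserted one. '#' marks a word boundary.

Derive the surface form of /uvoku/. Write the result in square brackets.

1 Initial Consonant Epenthesis: [uvoku] → [tuvoku]
2 Voicing Between Vowels: [tuvoku] → [tuvogu]

[tuvogu]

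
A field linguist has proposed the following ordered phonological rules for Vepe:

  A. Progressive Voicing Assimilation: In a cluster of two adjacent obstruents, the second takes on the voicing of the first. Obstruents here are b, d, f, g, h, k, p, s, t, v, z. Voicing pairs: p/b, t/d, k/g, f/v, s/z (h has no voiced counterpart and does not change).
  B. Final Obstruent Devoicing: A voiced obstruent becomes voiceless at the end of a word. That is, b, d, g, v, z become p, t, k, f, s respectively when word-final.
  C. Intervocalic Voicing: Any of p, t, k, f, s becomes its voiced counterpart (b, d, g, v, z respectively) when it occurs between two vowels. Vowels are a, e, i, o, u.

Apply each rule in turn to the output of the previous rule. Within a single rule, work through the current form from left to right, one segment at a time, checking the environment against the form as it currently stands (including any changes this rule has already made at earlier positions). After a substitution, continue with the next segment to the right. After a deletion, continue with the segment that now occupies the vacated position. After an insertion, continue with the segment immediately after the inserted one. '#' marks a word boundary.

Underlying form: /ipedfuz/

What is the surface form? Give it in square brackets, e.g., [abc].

[ibedvus]

A Progressive Voicing Assimilation: [ipedfuz] → [ipedvuz]
B Final Obstruent Devoicing: [ipedvuz] → [ipedvus]
C Intervocalic Voicing: [ipedvus] → [ibedvus]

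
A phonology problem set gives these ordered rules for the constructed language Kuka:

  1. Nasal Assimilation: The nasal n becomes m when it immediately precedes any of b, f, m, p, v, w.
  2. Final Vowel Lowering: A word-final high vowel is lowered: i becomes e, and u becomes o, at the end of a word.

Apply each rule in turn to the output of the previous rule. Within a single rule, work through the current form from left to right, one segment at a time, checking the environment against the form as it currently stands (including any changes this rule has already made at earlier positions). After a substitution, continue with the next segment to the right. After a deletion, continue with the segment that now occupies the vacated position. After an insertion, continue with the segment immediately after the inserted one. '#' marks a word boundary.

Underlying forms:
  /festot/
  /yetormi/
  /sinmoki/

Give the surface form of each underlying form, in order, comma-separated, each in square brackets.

[festot], [yetorme], [simmoke]

/festot/:
  1 Nasal Assimilation: no change — [festot]
  2 Final Vowel Lowering: no change — [festot]
/yetormi/:
  1 Nasal Assimilation: no change — [yetormi]
  2 Final Vowel Lowering: [yetormi] → [yetorme]
/sinmoki/:
  1 Nasal Assimilation: [sinmoki] → [simmoki]
  2 Final Vowel Lowering: [simmoki] → [simmoke]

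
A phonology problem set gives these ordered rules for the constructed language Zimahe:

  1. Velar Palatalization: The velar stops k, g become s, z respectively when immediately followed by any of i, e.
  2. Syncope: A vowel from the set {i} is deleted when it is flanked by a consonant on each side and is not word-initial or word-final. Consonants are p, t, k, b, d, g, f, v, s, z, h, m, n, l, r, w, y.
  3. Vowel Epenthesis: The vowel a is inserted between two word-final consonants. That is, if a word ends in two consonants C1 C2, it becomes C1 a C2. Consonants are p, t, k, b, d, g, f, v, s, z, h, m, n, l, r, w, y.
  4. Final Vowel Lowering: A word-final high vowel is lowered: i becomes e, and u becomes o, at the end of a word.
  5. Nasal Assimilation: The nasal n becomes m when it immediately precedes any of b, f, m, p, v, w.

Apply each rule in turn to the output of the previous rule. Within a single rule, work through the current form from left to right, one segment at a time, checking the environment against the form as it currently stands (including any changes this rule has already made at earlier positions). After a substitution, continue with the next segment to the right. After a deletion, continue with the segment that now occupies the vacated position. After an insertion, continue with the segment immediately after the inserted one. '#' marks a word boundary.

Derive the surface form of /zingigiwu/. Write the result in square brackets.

[znzzwo]

1 Velar Palatalization: [zingigiwu] → [zinziziwu]
2 Syncope: [zinziziwu] → [znzzwu]
3 Vowel Epenthesis: no change — [znzzwu]
4 Final Vowel Lowering: [znzzwu] → [znzzwo]
5 Nasal Assimilation: no change — [znzzwo]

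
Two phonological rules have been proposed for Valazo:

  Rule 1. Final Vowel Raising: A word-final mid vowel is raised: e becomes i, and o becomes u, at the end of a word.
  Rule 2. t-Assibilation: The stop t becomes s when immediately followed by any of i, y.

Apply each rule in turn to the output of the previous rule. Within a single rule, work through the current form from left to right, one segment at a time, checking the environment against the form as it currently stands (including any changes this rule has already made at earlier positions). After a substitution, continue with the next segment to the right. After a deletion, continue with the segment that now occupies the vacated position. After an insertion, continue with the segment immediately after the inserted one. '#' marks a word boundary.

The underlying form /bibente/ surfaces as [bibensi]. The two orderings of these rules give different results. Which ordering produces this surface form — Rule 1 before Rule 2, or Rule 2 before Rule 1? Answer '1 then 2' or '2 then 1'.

Order 1 then 2:
  1 Final Vowel Raising: [bibente] → [bibenti]
  2 t-Assibilation: [bibenti] → [bibensi]
  result: [bibensi]
Order 2 then 1:
  2 t-Assibilation: no change — [bibente]
  1 Final Vowel Raising: [bibente] → [bibenti]
  result: [bibenti]

1 then 2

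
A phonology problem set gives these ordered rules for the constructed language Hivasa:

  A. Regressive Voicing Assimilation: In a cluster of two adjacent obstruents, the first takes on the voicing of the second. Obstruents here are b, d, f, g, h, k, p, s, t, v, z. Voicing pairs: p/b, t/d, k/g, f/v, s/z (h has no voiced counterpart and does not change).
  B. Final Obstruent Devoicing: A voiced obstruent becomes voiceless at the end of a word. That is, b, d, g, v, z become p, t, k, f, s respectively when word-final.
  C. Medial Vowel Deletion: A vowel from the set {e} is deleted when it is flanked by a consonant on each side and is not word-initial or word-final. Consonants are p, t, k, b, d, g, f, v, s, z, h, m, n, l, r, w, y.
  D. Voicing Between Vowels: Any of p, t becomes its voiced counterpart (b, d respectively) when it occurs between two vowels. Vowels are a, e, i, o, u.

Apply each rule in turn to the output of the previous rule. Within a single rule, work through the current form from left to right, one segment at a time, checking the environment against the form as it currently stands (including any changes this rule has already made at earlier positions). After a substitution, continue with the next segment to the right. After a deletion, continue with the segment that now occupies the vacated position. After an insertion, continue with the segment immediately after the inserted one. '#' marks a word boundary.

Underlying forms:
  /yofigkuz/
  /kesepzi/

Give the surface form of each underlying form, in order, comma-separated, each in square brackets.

/yofigkuz/:
  A Regressive Voicing Assimilation: [yofigkuz] → [yofikkuz]
  B Final Obstruent Devoicing: [yofikkuz] → [yofikkus]
  C Medial Vowel Deletion: no change — [yofikkus]
  D Voicing Between Vowels: no change — [yofikkus]
/kesepzi/:
  A Regressive Voicing Assimilation: [kesepzi] → [kesebzi]
  B Final Obstruent Devoicing: no change — [kesebzi]
  C Medial Vowel Deletion: [kesebzi] → [ksbzi]
  D Voicing Between Vowels: no change — [ksbzi]

[yofikkus], [ksbzi]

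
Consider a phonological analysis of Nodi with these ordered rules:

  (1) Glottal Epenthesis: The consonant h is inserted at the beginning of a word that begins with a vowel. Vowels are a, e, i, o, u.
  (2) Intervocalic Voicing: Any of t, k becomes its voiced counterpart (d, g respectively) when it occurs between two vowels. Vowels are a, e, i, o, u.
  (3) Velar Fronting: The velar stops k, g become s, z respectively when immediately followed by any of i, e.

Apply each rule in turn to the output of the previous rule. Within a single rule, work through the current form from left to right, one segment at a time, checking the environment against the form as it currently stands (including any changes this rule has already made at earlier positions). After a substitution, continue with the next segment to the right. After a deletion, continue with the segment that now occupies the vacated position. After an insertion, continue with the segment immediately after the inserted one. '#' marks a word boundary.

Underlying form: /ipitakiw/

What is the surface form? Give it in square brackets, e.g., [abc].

[hipidaziw]

(1) Glottal Epenthesis: [ipitakiw] → [hipitakiw]
(2) Intervocalic Voicing: [hipitakiw] → [hipidagiw]
(3) Velar Fronting: [hipidagiw] → [hipidaziw]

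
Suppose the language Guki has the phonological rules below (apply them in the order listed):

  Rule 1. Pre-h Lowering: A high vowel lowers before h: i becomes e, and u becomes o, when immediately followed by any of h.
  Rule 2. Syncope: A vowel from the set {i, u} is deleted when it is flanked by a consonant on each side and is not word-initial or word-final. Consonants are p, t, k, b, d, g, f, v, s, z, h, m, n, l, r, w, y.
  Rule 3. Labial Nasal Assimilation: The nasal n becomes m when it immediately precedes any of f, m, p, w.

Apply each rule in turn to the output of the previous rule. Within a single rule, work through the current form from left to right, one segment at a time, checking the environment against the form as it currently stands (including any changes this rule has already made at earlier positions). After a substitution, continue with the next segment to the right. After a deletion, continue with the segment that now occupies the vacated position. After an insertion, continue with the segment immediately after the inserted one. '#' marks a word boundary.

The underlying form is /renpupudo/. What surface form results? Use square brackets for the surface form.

[remppdo]

Rule 1 Pre-h Lowering: no change — [renpupudo]
Rule 2 Syncope: [renpupudo] → [renppdo]
Rule 3 Labial Nasal Assimilation: [renppdo] → [remppdo]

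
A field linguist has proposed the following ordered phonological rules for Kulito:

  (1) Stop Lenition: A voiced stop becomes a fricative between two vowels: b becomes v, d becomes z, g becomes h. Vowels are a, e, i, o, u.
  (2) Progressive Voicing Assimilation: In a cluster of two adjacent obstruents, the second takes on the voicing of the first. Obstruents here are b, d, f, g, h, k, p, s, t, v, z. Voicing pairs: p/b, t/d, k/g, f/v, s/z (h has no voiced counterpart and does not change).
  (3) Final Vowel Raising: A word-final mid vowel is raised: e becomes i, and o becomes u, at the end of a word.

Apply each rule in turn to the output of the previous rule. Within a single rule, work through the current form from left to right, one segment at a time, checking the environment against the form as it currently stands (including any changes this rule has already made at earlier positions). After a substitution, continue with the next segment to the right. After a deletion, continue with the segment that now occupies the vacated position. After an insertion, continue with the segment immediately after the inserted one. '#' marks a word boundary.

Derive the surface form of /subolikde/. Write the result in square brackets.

[suvolikti]

(1) Stop Lenition: [subolikde] → [suvolikde]
(2) Progressive Voicing Assimilation: [suvolikde] → [suvolikte]
(3) Final Vowel Raising: [suvolikte] → [suvolikti]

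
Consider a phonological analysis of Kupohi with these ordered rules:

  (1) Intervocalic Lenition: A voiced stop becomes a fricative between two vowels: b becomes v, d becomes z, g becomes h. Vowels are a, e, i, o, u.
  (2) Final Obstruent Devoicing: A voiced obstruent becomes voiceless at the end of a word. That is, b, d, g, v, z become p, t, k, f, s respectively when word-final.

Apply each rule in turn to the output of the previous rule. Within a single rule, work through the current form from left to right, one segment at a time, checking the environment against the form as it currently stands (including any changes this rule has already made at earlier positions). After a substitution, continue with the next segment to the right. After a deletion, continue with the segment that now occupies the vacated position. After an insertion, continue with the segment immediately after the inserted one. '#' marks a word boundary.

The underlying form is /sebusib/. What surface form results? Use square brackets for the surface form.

(1) Intervocalic Lenition: [sebusib] → [sevusib]
(2) Final Obstruent Devoicing: [sevusib] → [sevusip]

[sevusip]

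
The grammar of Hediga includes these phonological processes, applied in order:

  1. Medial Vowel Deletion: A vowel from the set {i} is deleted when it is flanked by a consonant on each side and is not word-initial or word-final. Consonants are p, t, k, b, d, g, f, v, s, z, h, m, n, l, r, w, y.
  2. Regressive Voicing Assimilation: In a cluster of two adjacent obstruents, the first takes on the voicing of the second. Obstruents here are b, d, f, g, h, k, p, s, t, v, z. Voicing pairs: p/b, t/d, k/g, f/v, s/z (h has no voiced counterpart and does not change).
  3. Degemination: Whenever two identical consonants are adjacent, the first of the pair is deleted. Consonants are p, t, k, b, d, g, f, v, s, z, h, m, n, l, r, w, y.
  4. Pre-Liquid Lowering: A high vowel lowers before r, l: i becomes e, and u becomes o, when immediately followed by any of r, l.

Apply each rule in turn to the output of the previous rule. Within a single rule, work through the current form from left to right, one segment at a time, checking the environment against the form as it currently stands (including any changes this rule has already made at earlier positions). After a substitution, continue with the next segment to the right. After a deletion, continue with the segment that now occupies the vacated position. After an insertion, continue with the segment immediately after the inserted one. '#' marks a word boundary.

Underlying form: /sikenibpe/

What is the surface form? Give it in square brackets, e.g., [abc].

[skenpe]

1 Medial Vowel Deletion: [sikenibpe] → [skenbpe]
2 Regressive Voicing Assimilation: [skenbpe] → [skenppe]
3 Degemination: [skenppe] → [skenpe]
4 Pre-Liquid Lowering: no change — [skenpe]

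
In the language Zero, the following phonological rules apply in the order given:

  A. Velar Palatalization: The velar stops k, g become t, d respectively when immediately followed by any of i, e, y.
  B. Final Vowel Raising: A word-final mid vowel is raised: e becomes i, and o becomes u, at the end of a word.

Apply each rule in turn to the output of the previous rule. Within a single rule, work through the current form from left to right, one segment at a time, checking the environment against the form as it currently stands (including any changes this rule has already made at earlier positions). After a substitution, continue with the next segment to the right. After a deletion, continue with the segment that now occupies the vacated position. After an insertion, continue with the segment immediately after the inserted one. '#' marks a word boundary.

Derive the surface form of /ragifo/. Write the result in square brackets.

A Velar Palatalization: [ragifo] → [radifo]
B Final Vowel Raising: [radifo] → [radifu]

[radifu]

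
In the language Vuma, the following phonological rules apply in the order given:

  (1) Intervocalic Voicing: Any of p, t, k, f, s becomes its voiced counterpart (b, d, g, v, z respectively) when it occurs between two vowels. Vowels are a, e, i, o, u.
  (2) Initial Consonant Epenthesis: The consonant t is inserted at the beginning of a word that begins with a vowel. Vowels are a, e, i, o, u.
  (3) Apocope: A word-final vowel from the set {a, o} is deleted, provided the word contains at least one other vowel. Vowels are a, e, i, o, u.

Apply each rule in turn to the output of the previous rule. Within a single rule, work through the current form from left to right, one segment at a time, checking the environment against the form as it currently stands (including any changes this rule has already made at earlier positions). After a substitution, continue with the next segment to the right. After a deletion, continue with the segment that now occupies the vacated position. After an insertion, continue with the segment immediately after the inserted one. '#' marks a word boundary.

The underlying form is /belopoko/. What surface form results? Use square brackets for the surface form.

(1) Intervocalic Voicing: [belopoko] → [belobogo]
(2) Initial Consonant Epenthesis: no change — [belobogo]
(3) Apocope: [belobogo] → [belobog]

[belobog]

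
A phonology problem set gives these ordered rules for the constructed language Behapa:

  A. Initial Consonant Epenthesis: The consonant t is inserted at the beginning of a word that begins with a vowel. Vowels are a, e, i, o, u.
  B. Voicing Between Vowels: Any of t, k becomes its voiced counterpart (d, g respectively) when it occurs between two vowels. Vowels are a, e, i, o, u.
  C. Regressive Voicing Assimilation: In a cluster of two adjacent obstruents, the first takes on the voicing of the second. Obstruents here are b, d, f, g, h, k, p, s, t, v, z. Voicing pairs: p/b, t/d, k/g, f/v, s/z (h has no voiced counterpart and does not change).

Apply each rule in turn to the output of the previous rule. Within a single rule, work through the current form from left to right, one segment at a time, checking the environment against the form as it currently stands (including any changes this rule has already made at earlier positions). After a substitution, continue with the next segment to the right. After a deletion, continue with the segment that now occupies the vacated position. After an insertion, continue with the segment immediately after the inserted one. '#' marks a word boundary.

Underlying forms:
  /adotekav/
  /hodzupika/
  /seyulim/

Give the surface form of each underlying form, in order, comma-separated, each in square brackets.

/adotekav/:
  A Initial Consonant Epenthesis: [adotekav] → [tadotekav]
  B Voicing Between Vowels: [tadotekav] → [tadodegav]
  C Regressive Voicing Assimilation: no change — [tadodegav]
/hodzupika/:
  A Initial Consonant Epenthesis: no change — [hodzupika]
  B Voicing Between Vowels: [hodzupika] → [hodzupiga]
  C Regressive Voicing Assimilation: no change — [hodzupiga]
/seyulim/:
  A Initial Consonant Epenthesis: no change — [seyulim]
  B Voicing Between Vowels: no change — [seyulim]
  C Regressive Voicing Assimilation: no change — [seyulim]

[tadodegav], [hodzupiga], [seyulim]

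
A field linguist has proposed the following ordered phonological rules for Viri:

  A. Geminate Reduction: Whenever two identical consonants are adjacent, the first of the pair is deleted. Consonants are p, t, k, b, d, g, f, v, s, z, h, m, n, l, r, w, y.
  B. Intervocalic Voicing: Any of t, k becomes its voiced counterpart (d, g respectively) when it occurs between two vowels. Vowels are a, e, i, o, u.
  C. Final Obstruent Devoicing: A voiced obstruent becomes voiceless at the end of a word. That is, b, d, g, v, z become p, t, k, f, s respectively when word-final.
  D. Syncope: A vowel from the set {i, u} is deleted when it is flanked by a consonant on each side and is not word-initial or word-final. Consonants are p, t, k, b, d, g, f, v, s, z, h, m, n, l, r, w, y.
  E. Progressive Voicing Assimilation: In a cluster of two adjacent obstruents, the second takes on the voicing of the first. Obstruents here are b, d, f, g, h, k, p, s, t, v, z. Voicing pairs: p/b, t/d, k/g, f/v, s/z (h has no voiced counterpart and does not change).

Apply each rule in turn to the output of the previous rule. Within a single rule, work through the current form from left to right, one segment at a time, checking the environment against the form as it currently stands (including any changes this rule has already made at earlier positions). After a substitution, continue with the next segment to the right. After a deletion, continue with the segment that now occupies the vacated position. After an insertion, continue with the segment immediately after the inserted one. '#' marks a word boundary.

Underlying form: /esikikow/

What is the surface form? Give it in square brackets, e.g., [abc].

A Geminate Reduction: no change — [esikikow]
B Intervocalic Voicing: [esikikow] → [esigigow]
C Final Obstruent Devoicing: no change — [esigigow]
D Syncope: [esigigow] → [esggow]
E Progressive Voicing Assimilation: [esggow] → [eskkow]

[eskkow]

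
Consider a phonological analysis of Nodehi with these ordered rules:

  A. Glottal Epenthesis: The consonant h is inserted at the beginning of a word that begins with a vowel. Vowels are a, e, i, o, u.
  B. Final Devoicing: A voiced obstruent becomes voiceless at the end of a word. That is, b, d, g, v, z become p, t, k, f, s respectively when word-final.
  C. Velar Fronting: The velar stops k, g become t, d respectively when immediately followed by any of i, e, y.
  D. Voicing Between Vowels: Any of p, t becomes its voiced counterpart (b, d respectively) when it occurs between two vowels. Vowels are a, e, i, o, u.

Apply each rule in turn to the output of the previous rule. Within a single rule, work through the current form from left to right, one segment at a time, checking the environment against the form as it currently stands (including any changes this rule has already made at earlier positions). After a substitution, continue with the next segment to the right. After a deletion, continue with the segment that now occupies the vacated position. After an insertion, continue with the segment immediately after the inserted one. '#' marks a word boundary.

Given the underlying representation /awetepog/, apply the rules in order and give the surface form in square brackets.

[hawedebok]

A Glottal Epenthesis: [awetepog] → [hawetepog]
B Final Devoicing: [hawetepog] → [hawetepok]
C Velar Fronting: no change — [hawetepok]
D Voicing Between Vowels: [hawetepok] → [hawedebok]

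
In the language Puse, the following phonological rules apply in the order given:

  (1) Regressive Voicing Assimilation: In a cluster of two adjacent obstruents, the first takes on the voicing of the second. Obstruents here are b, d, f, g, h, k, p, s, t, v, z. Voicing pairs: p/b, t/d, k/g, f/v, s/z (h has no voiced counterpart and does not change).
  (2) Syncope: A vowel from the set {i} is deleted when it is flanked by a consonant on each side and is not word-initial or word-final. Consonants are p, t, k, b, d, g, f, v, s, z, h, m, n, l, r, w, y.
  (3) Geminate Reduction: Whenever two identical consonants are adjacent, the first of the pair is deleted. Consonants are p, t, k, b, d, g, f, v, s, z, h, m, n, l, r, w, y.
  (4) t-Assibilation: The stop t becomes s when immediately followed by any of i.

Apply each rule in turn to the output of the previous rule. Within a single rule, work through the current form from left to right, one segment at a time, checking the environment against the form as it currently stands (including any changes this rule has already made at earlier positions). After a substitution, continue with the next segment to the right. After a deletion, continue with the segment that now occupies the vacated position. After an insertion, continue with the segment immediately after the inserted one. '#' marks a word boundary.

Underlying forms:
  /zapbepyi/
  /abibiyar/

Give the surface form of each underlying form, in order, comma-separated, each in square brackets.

/zapbepyi/:
  (1) Regressive Voicing Assimilation: [zapbepyi] → [zabbepyi]
  (2) Syncope: no change — [zabbepyi]
  (3) Geminate Reduction: [zabbepyi] → [zabepyi]
  (4) t-Assibilation: no change — [zabepyi]
/abibiyar/:
  (1) Regressive Voicing Assimilation: no change — [abibiyar]
  (2) Syncope: [abibiyar] → [abbyar]
  (3) Geminate Reduction: [abbyar] → [abyar]
  (4) t-Assibilation: no change — [abyar]

[zabepyi], [abyar]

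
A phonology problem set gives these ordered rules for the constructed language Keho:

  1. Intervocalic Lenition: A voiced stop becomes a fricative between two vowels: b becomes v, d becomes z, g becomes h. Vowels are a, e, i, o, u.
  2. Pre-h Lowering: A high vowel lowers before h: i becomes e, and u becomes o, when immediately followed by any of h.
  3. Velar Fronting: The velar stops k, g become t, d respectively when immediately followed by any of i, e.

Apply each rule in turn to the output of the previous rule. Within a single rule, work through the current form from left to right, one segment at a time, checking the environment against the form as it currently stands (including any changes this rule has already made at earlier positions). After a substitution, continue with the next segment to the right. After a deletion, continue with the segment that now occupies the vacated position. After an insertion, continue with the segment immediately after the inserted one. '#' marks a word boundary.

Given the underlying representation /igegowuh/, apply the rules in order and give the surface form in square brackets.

[ehehowoh]

1 Intervocalic Lenition: [igegowuh] → [ihehowuh]
2 Pre-h Lowering: [ihehowuh] → [ehehowoh]
3 Velar Fronting: no change — [ehehowoh]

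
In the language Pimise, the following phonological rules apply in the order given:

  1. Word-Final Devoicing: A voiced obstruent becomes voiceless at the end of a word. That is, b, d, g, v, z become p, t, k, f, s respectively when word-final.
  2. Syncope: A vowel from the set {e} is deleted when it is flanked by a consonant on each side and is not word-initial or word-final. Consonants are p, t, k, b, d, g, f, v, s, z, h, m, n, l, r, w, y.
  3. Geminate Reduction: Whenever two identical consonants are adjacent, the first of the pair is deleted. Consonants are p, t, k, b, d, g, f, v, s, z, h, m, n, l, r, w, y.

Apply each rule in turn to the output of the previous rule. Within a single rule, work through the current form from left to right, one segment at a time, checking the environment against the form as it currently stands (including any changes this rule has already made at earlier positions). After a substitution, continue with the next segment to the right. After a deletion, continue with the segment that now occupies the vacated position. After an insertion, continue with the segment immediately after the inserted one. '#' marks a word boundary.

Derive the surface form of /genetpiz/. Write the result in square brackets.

1 Word-Final Devoicing: [genetpiz] → [genetpis]
2 Syncope: [genetpis] → [gntpis]
3 Geminate Reduction: no change — [gntpis]

[gntpis]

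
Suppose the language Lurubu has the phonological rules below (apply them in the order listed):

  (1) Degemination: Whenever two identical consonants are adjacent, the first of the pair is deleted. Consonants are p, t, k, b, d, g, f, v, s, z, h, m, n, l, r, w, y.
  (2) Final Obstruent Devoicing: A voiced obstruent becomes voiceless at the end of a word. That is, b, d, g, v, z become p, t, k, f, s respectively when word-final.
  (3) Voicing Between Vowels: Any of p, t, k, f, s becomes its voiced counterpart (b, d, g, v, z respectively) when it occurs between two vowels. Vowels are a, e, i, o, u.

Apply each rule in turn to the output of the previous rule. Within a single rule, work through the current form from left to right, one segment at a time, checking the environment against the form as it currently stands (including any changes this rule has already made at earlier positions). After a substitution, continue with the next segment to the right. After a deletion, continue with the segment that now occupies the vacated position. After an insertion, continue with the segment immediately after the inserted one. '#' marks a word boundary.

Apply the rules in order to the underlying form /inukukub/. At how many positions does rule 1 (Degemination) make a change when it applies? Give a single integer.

(1) Degemination: no change — [inukukub]
(2) Final Obstruent Devoicing: [inukukub] → [inukukup]
(3) Voicing Between Vowels: [inukukup] → [inugugup]
Rule 1 changed 0 position(s).

0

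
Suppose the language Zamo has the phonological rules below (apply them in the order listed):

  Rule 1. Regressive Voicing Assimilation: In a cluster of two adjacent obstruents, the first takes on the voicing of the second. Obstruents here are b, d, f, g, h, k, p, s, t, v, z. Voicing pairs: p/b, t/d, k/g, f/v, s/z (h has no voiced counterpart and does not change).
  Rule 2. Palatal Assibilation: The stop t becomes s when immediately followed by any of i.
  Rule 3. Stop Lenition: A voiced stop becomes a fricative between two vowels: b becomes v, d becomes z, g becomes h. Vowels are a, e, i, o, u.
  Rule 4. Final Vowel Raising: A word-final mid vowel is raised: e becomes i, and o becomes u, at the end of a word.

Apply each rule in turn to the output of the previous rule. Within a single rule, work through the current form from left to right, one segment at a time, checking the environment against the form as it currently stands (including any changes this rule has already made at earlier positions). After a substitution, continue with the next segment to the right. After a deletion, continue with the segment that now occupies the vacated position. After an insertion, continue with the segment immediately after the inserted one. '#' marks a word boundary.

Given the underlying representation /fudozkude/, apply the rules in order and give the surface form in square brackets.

Rule 1 Regressive Voicing Assimilation: [fudozkude] → [fudoskude]
Rule 2 Palatal Assibilation: no change — [fudoskude]
Rule 3 Stop Lenition: [fudoskude] → [fuzoskuze]
Rule 4 Final Vowel Raising: [fuzoskuze] → [fuzoskuzi]

[fuzoskuzi]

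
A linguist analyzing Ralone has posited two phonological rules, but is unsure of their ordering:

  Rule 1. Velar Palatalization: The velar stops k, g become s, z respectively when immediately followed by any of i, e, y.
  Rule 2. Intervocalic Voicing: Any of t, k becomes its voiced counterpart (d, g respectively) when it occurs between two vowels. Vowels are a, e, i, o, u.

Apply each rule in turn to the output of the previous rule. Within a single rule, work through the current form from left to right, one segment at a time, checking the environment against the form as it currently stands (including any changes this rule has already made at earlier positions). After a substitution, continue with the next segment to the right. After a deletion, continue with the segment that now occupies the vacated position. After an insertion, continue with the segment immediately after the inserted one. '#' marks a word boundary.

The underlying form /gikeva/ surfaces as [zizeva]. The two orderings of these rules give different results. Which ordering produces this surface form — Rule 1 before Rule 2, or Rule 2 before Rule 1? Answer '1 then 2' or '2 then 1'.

Order 1 then 2:
  1 Velar Palatalization: [gikeva] → [ziseva]
  2 Intervocalic Voicing: no change — [ziseva]
  result: [ziseva]
Order 2 then 1:
  2 Intervocalic Voicing: [gikeva] → [gigeva]
  1 Velar Palatalization: [gigeva] → [zizeva]
  result: [zizeva]

2 then 1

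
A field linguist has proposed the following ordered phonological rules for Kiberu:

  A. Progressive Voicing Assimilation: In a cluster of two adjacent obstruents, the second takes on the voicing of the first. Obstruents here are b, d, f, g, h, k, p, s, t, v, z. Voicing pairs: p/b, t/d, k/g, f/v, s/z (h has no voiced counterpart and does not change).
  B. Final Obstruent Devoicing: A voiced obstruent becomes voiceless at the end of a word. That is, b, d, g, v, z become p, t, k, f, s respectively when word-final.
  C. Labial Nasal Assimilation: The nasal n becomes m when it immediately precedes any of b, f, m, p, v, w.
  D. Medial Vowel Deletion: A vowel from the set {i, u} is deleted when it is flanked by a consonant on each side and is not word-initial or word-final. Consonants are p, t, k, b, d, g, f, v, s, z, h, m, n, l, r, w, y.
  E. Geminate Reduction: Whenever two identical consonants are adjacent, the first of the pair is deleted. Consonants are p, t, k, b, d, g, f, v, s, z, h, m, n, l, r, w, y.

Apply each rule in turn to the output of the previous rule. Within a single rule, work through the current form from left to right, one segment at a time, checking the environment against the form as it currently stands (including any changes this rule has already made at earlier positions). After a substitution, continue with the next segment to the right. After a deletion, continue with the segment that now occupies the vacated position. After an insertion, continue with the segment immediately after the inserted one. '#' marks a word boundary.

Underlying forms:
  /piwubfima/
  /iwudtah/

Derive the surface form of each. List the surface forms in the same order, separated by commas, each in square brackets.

/piwubfima/:
  A Progressive Voicing Assimilation: [piwubfima] → [piwubvima]
  B Final Obstruent Devoicing: no change — [piwubvima]
  C Labial Nasal Assimilation: no change — [piwubvima]
  D Medial Vowel Deletion: [piwubvima] → [pwbvma]
  E Geminate Reduction: no change — [pwbvma]
/iwudtah/:
  A Progressive Voicing Assimilation: [iwudtah] → [iwuddah]
  B Final Obstruent Devoicing: no change — [iwuddah]
  C Labial Nasal Assimilation: no change — [iwuddah]
  D Medial Vowel Deletion: [iwuddah] → [iwddah]
  E Geminate Reduction: [iwddah] → [iwdah]

[pwbvma], [iwdah]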